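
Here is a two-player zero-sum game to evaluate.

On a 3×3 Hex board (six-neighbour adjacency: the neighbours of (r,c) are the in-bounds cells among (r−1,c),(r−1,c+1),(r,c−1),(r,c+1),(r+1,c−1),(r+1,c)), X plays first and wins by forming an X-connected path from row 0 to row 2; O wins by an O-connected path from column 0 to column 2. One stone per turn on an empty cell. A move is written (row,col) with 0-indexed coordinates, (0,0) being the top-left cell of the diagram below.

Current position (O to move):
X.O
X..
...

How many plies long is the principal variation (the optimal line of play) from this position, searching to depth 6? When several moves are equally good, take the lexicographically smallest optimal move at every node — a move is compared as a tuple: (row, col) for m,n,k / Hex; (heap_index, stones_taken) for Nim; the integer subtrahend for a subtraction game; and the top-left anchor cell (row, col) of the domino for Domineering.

PV length from [X.O/X../...]: 3 plies

[X.O/X../...] O move#1: (0,1):-1/XOO/X../..., (1,1):-1/X.O/XO./..., (1,2):-1/X.O/X.O/..., (2,0):+1/X.O/X../O..*, (2,1):-1/X.O/X../.O., (2,2):-1/X.O/X../..O
[X.O/X../O..] X move#2: (0,1):-1/XXO/X../O..*, (1,1):-1/X.O/XX./O.., (1,2):-1/X.O/X.X/O.., (2,1):-1/X.O/X../OX., (2,2):-1/X.O/X../O.X
[XXO/X../O..] O move#3: (1,1):+1/XXO/XO./O..*, (1,2):+1/XXO/X.O/O.., (2,1):+1/XXO/X../OO., (2,2):+1/XXO/X../O.O
[XXO/XO./O..] end (terminal -1, X#4); searched X.O/X../... to 6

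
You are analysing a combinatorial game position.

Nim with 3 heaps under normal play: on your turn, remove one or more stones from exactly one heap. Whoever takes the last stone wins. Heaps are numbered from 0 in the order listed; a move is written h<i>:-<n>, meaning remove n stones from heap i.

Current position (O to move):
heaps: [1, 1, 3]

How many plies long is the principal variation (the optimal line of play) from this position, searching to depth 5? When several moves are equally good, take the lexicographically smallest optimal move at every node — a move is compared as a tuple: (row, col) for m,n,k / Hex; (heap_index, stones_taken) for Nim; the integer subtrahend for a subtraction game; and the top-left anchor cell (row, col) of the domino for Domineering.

[(1,1,3)] O move#1: h0:-1:-1/(0,1,3), h1:-1:-1/(1,0,3), h2:-1:-1/(1,1,2), h2:-2:-1/(1,1,1), h2:-3:+1/(1,1,0)*
[(1,1,0)] X move#2: h0:-1:-1/(0,1,0)*, h1:-1:-1/(1,0,0)
[(0,1,0)] O move#3: h1:-1:+1/(0,0,0)*
[(0,0,0)] end (terminal -1, X#4); searched (1,1,3) to 5

PV length from [(1,1,3)]: 3 plies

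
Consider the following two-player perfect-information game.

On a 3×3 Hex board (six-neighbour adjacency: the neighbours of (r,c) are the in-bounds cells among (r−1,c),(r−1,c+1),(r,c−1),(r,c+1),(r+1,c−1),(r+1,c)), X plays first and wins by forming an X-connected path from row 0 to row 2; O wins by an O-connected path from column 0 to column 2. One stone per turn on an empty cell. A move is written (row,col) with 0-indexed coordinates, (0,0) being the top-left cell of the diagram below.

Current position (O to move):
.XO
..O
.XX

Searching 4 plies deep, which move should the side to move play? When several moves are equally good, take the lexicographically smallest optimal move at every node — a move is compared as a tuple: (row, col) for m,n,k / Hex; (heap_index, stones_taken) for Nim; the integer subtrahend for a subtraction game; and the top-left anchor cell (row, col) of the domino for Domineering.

O's best at [.XO/..O/.XX]: (1,1)

[.XO/..O/.XX] O move#1: (0,0):-1/OXO/..O/.XX, (1,0):-1/.XO/O.O/.XX, (1,1):+1/.XO/.OO/.XX*, (2,0):-1/.XO/..O/OXX
[.XO/.OO/.XX] X move#2: (0,0):-1/XXO/.OO/.XX*, (1,0):-1/.XO/XOO/.XX, (2,0):-1/.XO/.OO/XXX
[XXO/.OO/.XX] O move#3: (1,0):+1/XXO/OOO/.XX*, (2,0):+1/XXO/.OO/OXX
[XXO/OOO/.XX] end (terminal -1, X#4); searched .XO/..O/.XX to 4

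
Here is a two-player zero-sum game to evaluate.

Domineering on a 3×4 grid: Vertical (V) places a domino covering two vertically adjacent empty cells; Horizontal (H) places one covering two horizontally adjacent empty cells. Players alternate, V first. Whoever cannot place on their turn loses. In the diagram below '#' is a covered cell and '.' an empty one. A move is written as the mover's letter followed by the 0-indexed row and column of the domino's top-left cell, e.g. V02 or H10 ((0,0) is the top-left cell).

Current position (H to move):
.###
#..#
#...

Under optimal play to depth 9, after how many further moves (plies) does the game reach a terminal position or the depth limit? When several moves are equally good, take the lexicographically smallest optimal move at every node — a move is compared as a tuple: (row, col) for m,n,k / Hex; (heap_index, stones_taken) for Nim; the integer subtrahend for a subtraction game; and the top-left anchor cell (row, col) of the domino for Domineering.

ply 1, H at .###/#..#/#... | H11=+1→.###/####/#...*; H21=+1→.###/#..#/###.; H22=-1→.###/#..#/#.##
ply 2: .###/####/#... is terminal -1 (V); from .###/#..#/#... depth 9

PV length from [.###/#..#/#...]: 1 ply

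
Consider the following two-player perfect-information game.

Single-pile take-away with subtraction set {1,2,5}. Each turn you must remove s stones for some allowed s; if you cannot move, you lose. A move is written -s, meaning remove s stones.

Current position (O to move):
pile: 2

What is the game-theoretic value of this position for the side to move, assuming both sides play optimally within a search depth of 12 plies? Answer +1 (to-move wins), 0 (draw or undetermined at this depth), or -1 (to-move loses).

value(2, O) = +1

ply 1, O at 2 | -1=-1→1; -2=+1→0*
ply 2: 0 is terminal -1 (X); from 2 depth 12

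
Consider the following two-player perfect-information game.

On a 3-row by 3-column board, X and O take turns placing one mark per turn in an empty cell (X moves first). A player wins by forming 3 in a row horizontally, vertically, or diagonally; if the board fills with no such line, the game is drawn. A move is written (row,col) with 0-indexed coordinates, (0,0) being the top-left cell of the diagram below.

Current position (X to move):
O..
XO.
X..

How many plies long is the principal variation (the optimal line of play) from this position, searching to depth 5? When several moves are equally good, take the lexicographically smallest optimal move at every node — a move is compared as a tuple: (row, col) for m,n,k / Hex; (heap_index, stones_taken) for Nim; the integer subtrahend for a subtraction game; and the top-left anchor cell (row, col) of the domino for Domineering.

PV length from [O../XO./X..]: 5 plies

[O../XO./X..] X move#1: (0,1):-1/OX./XO./X.., (0,2):-1/O.X/XO./X.., (1,2):-1/O../XOX/X.., (2,1):-1/O../XO./XX., (2,2):+0/O../XO./X.X*
[O../XO./X.X] O move#2: (0,1):-1/OO./XO./X.X, (0,2):-1/O.O/XO./X.X, (1,2):-1/O../XOO/X.X, (2,1):+0/O../XO./XOX*
[O../XO./XOX] X move#3: (0,1):+0/OX./XO./XOX*, (0,2):-1/O.X/XO./XOX, (1,2):-1/O../XOX/XOX
[OX./XO./XOX] O move#4: (0,2):+0/OXO/XO./XOX*, (1,2):+0/OX./XOO/XOX
[OXO/XO./XOX] X move#5: (1,2):+0/OXO/XOX/XOX*
[OXO/XOX/XOX] end (terminal +0, O#6); searched O../XO./X.. to 5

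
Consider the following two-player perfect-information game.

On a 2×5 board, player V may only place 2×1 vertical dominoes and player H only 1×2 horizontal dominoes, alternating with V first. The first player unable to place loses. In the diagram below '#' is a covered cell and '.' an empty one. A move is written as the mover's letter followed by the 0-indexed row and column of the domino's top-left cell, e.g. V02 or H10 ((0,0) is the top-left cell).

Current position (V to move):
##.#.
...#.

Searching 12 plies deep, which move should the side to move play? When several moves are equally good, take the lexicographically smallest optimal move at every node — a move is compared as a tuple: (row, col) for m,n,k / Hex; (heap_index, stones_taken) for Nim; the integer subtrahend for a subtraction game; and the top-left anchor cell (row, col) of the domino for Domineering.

V's best at [##.#./...#.]: V02

[##.#./...#.] V move#1: V02:+1/####./..##.*, V04:-1/##.##/...##
[####./..##.] H move#2: H10:-1/####./####.*
[####./####.] V move#3: V04:+1/#####/#####*
[#####/#####] end (terminal -1, H#4); searched ##.#./...#. to 12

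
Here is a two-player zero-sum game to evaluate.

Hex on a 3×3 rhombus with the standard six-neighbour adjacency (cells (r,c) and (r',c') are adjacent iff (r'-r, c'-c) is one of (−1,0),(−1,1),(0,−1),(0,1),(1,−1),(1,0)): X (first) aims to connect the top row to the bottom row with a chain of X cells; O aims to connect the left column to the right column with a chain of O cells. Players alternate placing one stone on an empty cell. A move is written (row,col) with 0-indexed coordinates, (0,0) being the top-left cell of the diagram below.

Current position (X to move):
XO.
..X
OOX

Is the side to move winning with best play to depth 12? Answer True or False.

ply 1, X at XO./..X/OOX | (0,2)=+1→XOX/..X/OOX*; (1,0)=+1→XO./X.X/OOX; (1,1)=+1→XO./.XX/OOX
ply 2: XOX/..X/OOX is terminal -1 (O); from XO./..X/OOX depth 12

X winning at [XO./..X/OOX]: True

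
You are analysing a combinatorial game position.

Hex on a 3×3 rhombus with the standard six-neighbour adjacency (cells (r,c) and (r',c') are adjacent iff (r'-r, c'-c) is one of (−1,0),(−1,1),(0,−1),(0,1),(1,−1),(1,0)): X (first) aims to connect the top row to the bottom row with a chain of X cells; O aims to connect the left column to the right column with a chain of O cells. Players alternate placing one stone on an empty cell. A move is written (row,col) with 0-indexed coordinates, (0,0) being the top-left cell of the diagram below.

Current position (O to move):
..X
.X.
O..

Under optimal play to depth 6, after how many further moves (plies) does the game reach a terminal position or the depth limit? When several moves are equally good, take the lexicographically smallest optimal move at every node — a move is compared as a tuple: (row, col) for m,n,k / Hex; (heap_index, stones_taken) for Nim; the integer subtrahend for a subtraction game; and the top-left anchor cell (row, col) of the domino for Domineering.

PV length from [..X/.X./O..]: 5 plies

p1 O@[..X/.X./O..]: (0,0)[O.X/.X./O..]-1 (0,1)[.OX/.X./O..]-1 (1,0)[..X/OX./O..]-1 (1,2)[..X/.XO/O..]-1 (2,1)[..X/.X./OO.]+1* (2,2)[..X/.X./O.O]-1
p2 X@[..X/.X./OO.]: (0,0)[X.X/.X./OO.]-1* (0,1)[.XX/.X./OO.]-1 (1,0)[..X/XX./OO.]-1 (1,2)[..X/.XX/OO.]-1 (2,2)[..X/.X./OOX]-1
p3 O@[X.X/.X./OO.]: (0,1)[XOX/.X./OO.]+1* (1,0)[X.X/OX./OO.]+1 (1,2)[X.X/.XO/OO.]+1 (2,2)[X.X/.X./OOO]+1
p4 X@[XOX/.X./OO.]: (1,0)[XOX/XX./OO.]-1* (1,2)[XOX/.XX/OO.]-1 (2,2)[XOX/.X./OOX]-1
p5 O@[XOX/XX./OO.]: (1,2)[XOX/XXO/OO.]+1* (2,2)[XOX/XX./OOO]+1
p6 X@[XOX/XXO/OO.] terminal -1; root [..X/.X./O..] d6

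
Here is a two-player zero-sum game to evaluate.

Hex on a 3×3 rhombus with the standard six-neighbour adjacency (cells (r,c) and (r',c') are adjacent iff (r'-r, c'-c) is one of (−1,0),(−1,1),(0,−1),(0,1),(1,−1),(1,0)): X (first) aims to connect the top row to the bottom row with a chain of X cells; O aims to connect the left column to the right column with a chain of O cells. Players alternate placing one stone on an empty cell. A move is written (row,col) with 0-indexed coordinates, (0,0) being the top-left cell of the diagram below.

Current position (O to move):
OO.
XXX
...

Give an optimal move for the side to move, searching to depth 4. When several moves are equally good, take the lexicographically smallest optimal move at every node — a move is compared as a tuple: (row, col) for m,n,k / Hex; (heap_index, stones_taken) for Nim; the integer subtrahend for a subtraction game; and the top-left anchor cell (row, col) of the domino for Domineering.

O's best at [OO./XXX/...]: (0,2)

[OO./XXX/...] O move#1: (0,2):+1/OOO/XXX/...*, (2,0):-1/OO./XXX/O.., (2,1):-1/OO./XXX/.O., (2,2):-1/OO./XXX/..O
[OOO/XXX/...] end (terminal -1, X#2); searched OO./XXX/... to 4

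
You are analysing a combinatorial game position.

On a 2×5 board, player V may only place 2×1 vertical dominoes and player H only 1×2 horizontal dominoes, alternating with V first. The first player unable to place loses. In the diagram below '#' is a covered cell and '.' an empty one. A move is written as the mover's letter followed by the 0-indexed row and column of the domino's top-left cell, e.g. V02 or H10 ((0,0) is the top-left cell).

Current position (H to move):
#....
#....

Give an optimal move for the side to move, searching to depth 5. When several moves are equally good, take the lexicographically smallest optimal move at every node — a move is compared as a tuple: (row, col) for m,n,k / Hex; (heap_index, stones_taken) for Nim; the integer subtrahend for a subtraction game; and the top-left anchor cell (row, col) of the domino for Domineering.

H's best at [#..../#....]: H02

[#..../#....] H move#1: H01:-1/###../#...., H02:+1/#.##./#....*, H03:-1/#..##/#...., H11:-1/#..../###.., H12:+1/#..../#.##., H13:-1/#..../#..##
[#.##./#....] V move#2: V01:-1/####./##...*, V04:-1/#.###/#...#
[####./##...] H move#3: H12:-1/####./####., H13:+1/####./##.##*
[####./##.##] end (terminal -1, V#4); searched #..../#.... to 5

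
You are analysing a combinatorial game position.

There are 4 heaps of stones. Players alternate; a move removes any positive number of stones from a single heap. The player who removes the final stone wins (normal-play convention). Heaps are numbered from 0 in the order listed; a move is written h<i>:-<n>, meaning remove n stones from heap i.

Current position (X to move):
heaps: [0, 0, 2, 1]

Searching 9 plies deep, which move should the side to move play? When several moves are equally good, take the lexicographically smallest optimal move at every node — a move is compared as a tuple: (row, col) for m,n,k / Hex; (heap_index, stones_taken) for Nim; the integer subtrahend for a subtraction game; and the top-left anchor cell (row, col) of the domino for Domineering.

X's best at [(0,0,2,1)]: h2:-1

p1 X@[(0,0,2,1)]: h2:-1[(0,0,1,1)]+1* h2:-2[(0,0,0,1)]-1 h3:-1[(0,0,2,0)]-1
p2 O@[(0,0,1,1)]: h2:-1[(0,0,0,1)]-1* h3:-1[(0,0,1,0)]-1
p3 X@[(0,0,0,1)]: h3:-1[(0,0,0,0)]+1*
p4 O@[(0,0,0,0)] terminal -1; root [(0,0,2,1)] d9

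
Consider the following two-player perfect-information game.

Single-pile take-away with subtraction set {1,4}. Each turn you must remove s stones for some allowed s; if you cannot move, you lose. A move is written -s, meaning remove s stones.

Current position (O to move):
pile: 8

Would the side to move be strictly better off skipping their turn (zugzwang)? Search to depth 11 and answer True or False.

p1 O@[8]: -1[7]+1* -4[4]-1
p2 X@[7]: -1[6]-1* -4[3]-1
p3 O@[6]: -1[5]+1* -4[2]+1
p4 X@[5]: -1[4]-1* -4[1]-1
p5 O@[4]: -1[3]-1 -4[0]+1*
p6 X@[0] terminal -1; root [8] d11
pass branch (X moves first from the same position):
  | p1 X@[8]: -1[7]+1* -4[4]-1
  | p2 O@[7]: -1[6]-1* -4[3]-1
  | p3 X@[6]: -1[5]+1* -4[2]+1
  | p4 O@[5]: -1[4]-1* -4[1]-1
  | p5 X@[4]: -1[3]-1 -4[0]+1*
  | p6 O@[0] terminal -1; root [8] d11
O moving scores +1; O passing scores -1

zugzwang(8, O) = False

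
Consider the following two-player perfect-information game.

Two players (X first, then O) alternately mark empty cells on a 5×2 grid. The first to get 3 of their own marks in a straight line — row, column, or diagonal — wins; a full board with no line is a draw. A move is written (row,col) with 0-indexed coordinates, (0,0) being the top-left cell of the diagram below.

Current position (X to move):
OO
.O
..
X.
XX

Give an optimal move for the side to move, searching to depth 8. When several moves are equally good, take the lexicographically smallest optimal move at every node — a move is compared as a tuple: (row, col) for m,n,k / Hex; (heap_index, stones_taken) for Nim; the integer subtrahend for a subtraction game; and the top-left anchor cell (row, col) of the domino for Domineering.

X's best at [OO/.O/../X./XX]: (2,0)

ply 1, X at OO/.O/../X./XX | (1,0)=-1→OO/XO/../X./XX; (2,0)=+1→OO/.O/X./X./XX*; (2,1)=+1→OO/.O/.X/X./XX; (3,1)=-1→OO/.O/../XX/XX
ply 2: OO/.O/X./X./XX is terminal -1 (O); from OO/.O/../X./XX depth 8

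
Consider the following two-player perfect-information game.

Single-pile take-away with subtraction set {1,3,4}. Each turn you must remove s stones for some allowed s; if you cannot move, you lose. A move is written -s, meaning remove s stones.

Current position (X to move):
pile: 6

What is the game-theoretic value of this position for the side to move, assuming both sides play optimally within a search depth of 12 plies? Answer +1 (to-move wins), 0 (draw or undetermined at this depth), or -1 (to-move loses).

p1 X@[6]: -1[5]-1 -3[3]-1 -4[2]+1*
p2 O@[2]: -1[1]-1*
p3 X@[1]: -1[0]+1*
p4 O@[0] terminal -1; root [6] d12

value(6, X) = +1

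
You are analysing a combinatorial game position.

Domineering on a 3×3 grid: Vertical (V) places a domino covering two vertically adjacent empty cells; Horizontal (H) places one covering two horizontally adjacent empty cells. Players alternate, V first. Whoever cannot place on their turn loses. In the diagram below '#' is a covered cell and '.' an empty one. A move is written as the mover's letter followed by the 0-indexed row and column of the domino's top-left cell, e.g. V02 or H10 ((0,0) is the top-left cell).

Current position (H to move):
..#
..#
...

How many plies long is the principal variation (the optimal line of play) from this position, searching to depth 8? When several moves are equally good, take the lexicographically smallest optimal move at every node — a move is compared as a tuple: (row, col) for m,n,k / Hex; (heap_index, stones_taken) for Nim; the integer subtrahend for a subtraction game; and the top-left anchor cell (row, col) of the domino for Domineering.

PV length from [..#/..#/...]: 1 ply

ply 1, H at ..#/..#/... | H00=-1→###/..#/...; H10=+1→..#/###/...*; H20=-1→..#/..#/##.; H21=-1→..#/..#/.##
ply 2: ..#/###/... is terminal -1 (V); from ..#/..#/... depth 8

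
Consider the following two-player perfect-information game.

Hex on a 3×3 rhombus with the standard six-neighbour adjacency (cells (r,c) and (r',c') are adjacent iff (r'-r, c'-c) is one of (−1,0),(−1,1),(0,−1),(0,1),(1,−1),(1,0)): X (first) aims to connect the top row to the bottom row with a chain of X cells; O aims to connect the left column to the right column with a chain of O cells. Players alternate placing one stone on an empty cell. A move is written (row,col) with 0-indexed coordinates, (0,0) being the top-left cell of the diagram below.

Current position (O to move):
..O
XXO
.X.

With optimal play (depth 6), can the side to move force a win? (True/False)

O winning at [..O/XXO/.X.]: False

p1 O@[..O/XXO/.X.]: (0,0)[O.O/XXO/.X.]-1* (0,1)[.OO/XXO/.X.]-1 (2,0)[..O/XXO/OX.]-1 (2,2)[..O/XXO/.XO]-1
p2 X@[O.O/XXO/.X.]: (0,1)[OXO/XXO/.X.]+1* (2,0)[O.O/XXO/XX.]-1 (2,2)[O.O/XXO/.XX]-1
p3 O@[OXO/XXO/.X.] terminal -1; root [..O/XXO/.X.] d6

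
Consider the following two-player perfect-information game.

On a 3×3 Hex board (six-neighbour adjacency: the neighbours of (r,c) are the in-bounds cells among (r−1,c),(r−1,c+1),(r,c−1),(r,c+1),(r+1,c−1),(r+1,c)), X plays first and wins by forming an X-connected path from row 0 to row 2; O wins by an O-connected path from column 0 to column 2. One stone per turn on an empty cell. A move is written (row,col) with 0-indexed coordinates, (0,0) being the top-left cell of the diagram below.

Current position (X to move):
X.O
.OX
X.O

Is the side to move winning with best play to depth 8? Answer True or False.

ply 1, X at X.O/.OX/X.O | (0,1)=-1→XXO/.OX/X.O; (1,0)=+1→X.O/XOX/X.O*; (2,1)=-1→X.O/.OX/XXO
ply 2: X.O/XOX/X.O is terminal -1 (O); from X.O/.OX/X.O depth 8

X winning at [X.O/.OX/X.O]: True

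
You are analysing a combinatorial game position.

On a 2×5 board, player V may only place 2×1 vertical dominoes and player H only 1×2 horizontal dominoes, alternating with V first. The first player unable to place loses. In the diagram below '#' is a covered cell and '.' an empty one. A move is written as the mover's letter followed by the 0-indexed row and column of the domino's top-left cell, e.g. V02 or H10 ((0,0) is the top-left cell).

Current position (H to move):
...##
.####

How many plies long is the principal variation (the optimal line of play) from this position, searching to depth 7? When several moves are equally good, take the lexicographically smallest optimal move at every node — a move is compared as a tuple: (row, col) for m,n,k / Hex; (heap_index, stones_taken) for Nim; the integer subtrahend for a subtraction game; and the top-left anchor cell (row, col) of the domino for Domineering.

PV length from [...##/.####]: 1 ply

p1 H@[...##/.####]: H00[##.##/.####]+1* H01[.####/.####]-1
p2 V@[##.##/.####] terminal -1; root [...##/.####] d7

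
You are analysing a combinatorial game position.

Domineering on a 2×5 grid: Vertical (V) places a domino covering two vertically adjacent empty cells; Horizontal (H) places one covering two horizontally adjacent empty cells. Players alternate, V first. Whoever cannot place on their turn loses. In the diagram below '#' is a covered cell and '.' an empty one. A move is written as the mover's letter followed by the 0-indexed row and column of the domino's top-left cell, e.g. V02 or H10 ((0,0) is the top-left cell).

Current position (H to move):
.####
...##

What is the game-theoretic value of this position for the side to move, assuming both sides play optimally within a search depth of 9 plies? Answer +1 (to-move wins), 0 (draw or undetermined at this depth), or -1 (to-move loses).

value(.####/...##, H) = +1

p1 H@[.####/...##]: H10[.####/##.##]+1* H11[.####/.####]-1
p2 V@[.####/##.##] terminal -1; root [.####/...##] d9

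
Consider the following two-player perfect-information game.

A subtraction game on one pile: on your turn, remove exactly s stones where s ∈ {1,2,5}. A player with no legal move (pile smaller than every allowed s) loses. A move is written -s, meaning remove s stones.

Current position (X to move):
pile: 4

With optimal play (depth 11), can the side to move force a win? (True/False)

ply 1, X at 4 | -1=+1→3*; -2=-1→2
ply 2, O at 3 | -1=-1→2*; -2=-1→1
ply 3, X at 2 | -1=-1→1; -2=+1→0*
ply 4: 0 is terminal -1 (O); from 4 depth 11

X winning at [4]: True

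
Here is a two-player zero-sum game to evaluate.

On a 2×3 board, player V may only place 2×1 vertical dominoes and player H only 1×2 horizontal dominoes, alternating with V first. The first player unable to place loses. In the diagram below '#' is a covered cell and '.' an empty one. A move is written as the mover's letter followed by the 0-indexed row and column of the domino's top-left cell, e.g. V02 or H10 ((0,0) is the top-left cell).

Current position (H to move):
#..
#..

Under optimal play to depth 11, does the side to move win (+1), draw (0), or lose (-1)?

value(#../#.., H) = +1

[#../#..] H move#1: H01:+1/###/#..*, H11:+1/#../###
[###/#..] end (terminal -1, V#2); searched #../#.. to 11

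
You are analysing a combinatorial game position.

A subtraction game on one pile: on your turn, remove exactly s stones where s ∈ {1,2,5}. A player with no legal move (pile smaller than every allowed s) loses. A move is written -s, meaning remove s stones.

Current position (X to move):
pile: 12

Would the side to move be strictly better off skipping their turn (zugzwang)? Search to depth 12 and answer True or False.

p1 X@[12]: -1[11]-1* -2[10]-1 -5[7]-1
p2 O@[11]: -1[10]-1 -2[9]+1* -5[6]+1
p3 X@[9]: -1[8]-1* -2[7]-1 -5[4]-1
p4 O@[8]: -1[7]-1 -2[6]+1* -5[3]+1
p5 X@[6]: -1[5]-1* -2[4]-1 -5[1]-1
p6 O@[5]: -1[4]-1 -2[3]+1* -5[0]+1
p7 X@[3]: -1[2]-1* -2[1]-1
p8 O@[2]: -1[1]-1 -2[0]+1*
p9 X@[0] terminal -1; root [12] d12
if X skipped the turn, O would face:
~ p1 O@[12]: -1[11]-1* -2[10]-1 -5[7]-1
~ p2 X@[11]: -1[10]-1 -2[9]+1* -5[6]+1
~ p3 O@[9]: -1[8]-1* -2[7]-1 -5[4]-1
~ p4 X@[8]: -1[7]-1 -2[6]+1* -5[3]+1
~ p5 O@[6]: -1[5]-1* -2[4]-1 -5[1]-1
~ p6 X@[5]: -1[4]-1 -2[3]+1* -5[0]+1
~ p7 O@[3]: -1[2]-1* -2[1]-1
~ p8 X@[2]: -1[1]-1 -2[0]+1*
~ p9 O@[0] terminal -1; root [12] d12
compare (X): move=-1 vs pass=+1

zugzwang(12, X) = True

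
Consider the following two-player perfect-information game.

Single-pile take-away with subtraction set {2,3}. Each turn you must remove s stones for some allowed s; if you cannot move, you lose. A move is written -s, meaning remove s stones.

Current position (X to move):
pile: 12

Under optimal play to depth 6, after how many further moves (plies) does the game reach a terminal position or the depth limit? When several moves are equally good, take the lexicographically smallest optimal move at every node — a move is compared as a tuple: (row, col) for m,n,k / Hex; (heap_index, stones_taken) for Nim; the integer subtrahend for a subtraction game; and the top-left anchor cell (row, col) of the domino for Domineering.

[12] X move#1: -2:+1/10*, -3:-1/9
[10] O move#2: -2:-1/8*, -3:-1/7
[8] X move#3: -2:+1/6*, -3:+1/5
[6] O move#4: -2:-1/4*, -3:-1/3
[4] X move#5: -2:-1/2, -3:+1/1*
[1] end (terminal -1, O#6); searched 12 to 6

PV length from [12]: 5 plies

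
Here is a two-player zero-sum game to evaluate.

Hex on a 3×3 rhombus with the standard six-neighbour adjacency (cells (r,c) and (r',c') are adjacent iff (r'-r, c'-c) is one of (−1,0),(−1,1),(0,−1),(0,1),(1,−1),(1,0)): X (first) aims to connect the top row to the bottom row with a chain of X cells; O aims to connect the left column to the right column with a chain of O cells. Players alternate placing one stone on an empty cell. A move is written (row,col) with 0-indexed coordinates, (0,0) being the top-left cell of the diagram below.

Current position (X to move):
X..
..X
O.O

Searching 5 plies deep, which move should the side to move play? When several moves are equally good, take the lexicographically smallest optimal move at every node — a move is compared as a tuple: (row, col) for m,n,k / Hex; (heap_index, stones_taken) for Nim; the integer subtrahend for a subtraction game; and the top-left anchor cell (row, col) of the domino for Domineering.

X's best at [X../..X/O.O]: (2,1)

ply 1, X at X../..X/O.O | (0,1)=-1→XX./..X/O.O; (0,2)=-1→X.X/..X/O.O; (1,0)=-1→X../X.X/O.O; (1,1)=-1→X../.XX/O.O; (2,1)=+1→X../..X/OXO*
ply 2, O at X../..X/OXO | (0,1)=-1→XO./..X/OXO*; (0,2)=-1→X.O/..X/OXO; (1,0)=-1→X../O.X/OXO; (1,1)=-1→X../.OX/OXO
ply 3, X at XO./..X/OXO | (0,2)=+1→XOX/..X/OXO*; (1,0)=+1→XO./X.X/OXO; (1,1)=+1→XO./.XX/OXO
ply 4: XOX/..X/OXO is terminal -1 (O); from X../..X/O.O depth 5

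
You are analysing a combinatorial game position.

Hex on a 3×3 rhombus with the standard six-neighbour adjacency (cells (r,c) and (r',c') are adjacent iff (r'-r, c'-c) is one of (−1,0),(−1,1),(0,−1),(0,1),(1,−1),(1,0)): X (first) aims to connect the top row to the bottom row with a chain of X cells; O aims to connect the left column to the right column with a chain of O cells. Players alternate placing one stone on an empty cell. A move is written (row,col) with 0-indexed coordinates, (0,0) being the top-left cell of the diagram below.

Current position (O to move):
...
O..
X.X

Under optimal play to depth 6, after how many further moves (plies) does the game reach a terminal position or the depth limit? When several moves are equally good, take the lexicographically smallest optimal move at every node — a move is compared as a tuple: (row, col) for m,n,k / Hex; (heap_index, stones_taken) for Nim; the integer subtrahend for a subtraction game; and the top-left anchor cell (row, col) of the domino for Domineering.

PV length from [.../O../X.X]: 3 plies

[.../O../X.X] O move#1: (0,0):-1/O../O../X.X, (0,1):-1/.O./O../X.X, (0,2):+1/..O/O../X.X*, (1,1):+1/.../OO./X.X, (1,2):-1/.../O.O/X.X, (2,1):-1/.../O../XOX
[..O/O../X.X] X move#2: (0,0):-1/X.O/O../X.X*, (0,1):-1/.XO/O../X.X, (1,1):-1/..O/OX./X.X, (1,2):-1/..O/O.X/X.X, (2,1):-1/..O/O../XXX
[X.O/O../X.X] O move#3: (0,1):+1/XOO/O../X.X*, (1,1):+1/X.O/OO./X.X, (1,2):+1/X.O/O.O/X.X, (2,1):+1/X.O/O../XOX
[XOO/O../X.X] end (terminal -1, X#4); searched .../O../X.X to 6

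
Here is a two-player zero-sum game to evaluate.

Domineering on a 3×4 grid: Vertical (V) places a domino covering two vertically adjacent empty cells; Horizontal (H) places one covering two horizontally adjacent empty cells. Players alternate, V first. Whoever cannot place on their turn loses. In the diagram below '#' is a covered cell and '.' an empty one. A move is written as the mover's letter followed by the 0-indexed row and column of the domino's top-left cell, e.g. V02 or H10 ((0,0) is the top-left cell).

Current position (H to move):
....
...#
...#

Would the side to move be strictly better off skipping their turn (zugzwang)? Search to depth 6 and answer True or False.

zugzwang(..../...#/...#, H) = False

p1 H@[..../...#/...#]: H00[##../...#/...#]-1 H01[.##./...#/...#]-1 H02[..##/...#/...#]-1 H10[..../##.#/...#]+1* H11[..../.###/...#]+1 H20[..../...#/##.#]-1 H21[..../...#/.###]-1
p2 V@[..../##.#/...#]: V02[..#./####/...#]-1* V12[..../####/..##]-1
p3 H@[..#./####/...#]: H00[###./####/...#]+1* H20[..#./####/##.#]+1 H21[..#./####/.###]+1
p4 V@[###./####/...#] terminal -1; root [..../...#/...#] d6
if H skipped the turn, V would face:
~ p1 V@[..../...#/...#]: V00[#.../#..#/...#]-1 V01[.#../.#.#/...#]+1* V02[..#./..##/...#]-1 V10[..../#..#/#..#]-1 V11[..../.#.#/.#.#]+1 V12[..../..##/..##]-1
~ p2 H@[.#../.#.#/...#]: H02[.###/.#.#/...#]-1* H20[.#../.#.#/##.#]-1 H21[.#../.#.#/.###]-1
~ p3 V@[.###/.#.#/...#]: V00[####/##.#/...#]-1 V10[.###/##.#/#..#]-1 V12[.###/.###/..##]+1*
~ p4 H@[.###/.###/..##]: H20[.###/.###/####]-1*
~ p5 V@[.###/.###/####]: V00[####/####/####]+1*
~ p6 H@[####/####/####] terminal -1; root [..../...#/...#] d6
compare (H): move=+1 vs pass=-1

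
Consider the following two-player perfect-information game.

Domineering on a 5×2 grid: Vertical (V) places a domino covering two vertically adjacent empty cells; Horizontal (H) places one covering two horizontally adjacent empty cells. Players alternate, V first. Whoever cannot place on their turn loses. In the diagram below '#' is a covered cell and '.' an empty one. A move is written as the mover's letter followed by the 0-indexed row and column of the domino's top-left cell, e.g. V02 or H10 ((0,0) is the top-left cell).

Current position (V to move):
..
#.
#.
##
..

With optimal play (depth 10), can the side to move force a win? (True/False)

V winning at [../#./#./##/..]: False

[../#./#./##/..] V move#1: V01:-1/.#/##/#./##/..*, V11:-1/../##/##/##/..
[.#/##/#./##/..] H move#2: H40:+1/.#/##/#./##/##*
[.#/##/#./##/##] end (terminal -1, V#3); searched ../#./#./##/.. to 10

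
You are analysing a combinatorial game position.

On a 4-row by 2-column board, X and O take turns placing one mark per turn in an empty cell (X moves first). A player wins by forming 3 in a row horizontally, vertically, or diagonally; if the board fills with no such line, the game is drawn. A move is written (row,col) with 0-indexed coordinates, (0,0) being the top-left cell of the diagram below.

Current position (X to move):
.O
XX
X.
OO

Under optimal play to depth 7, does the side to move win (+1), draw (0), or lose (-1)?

[.O/XX/X./OO] X move#1: (0,0):+1/XO/XX/X./OO*, (2,1):+0/.O/XX/XX/OO
[XO/XX/X./OO] end (terminal -1, O#2); searched .O/XX/X./OO to 7

value(.O/XX/X./OO, X) = +1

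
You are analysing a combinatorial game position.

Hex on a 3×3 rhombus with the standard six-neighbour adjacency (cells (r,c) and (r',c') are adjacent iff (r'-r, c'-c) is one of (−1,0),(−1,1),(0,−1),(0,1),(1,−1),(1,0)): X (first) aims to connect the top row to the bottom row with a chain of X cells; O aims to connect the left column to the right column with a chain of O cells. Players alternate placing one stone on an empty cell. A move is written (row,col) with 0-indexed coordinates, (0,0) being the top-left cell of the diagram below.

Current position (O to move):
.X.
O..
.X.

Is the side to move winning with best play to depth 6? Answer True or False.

O winning at [.X./O../.X.]: True

ply 1, O at .X./O../.X. | (0,0)=-1→OX./O../.X.; (0,2)=-1→.XO/O../.X.; (1,1)=+1→.X./OO./.X.*; (1,2)=-1→.X./O.O/.X.; (2,0)=-1→.X./O../OX.; (2,2)=-1→.X./O../.XO
ply 2, X at .X./OO./.X. | (0,0)=-1→XX./OO./.X.*; (0,2)=-1→.XX/OO./.X.; (1,2)=-1→.X./OOX/.X.; (2,0)=-1→.X./OO./XX.; (2,2)=-1→.X./OO./.XX
ply 3, O at XX./OO./.X. | (0,2)=+1→XXO/OO./.X.*; (1,2)=+1→XX./OOO/.X.; (2,0)=+1→XX./OO./OX.; (2,2)=+1→XX./OO./.XO
ply 4: XXO/OO./.X. is terminal -1 (X); from .X./O../.X. depth 6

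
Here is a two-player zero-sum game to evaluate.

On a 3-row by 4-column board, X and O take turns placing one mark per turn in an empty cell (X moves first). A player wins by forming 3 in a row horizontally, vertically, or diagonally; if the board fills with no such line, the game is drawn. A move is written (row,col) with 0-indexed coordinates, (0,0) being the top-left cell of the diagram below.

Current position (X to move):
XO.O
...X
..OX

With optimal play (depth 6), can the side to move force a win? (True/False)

[XO.O/...X/..OX] X move#1: (0,2):-1/XOXO/...X/..OX*, (1,0):-1/XO.O/X..X/..OX, (1,1):-1/XO.O/.X.X/..OX, (1,2):-1/XO.O/..XX/..OX, (2,0):-1/XO.O/...X/X.OX, (2,1):-1/XO.O/...X/.XOX
[XOXO/...X/..OX] O move#2: (1,0):-1/XOXO/O..X/..OX, (1,1):+0/XOXO/.O.X/..OX, (1,2):+0/XOXO/..OX/..OX, (2,0):+0/XOXO/...X/O.OX, (2,1):+1/XOXO/...X/.OOX*
[XOXO/...X/.OOX] X move#3: (1,0):-1/XOXO/X..X/.OOX*, (1,1):-1/XOXO/.X.X/.OOX, (1,2):-1/XOXO/..XX/.OOX, (2,0):-1/XOXO/...X/XOOX
[XOXO/X..X/.OOX] O move#4: (1,1):+1/XOXO/XO.X/.OOX*, (1,2):+1/XOXO/X.OX/.OOX, (2,0):+1/XOXO/X..X/OOOX
[XOXO/XO.X/.OOX] end (terminal -1, X#5); searched XO.O/...X/..OX to 6

X winning at [XO.O/...X/..OX]: False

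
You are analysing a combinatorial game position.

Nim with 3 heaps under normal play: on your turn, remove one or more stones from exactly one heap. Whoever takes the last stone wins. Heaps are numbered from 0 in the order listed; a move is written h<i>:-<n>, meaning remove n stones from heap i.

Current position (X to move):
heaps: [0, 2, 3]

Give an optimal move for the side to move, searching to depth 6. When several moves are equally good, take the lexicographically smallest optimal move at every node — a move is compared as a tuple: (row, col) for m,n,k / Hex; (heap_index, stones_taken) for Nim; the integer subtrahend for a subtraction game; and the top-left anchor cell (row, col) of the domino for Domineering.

X's best at [(0,2,3)]: h2:-1

[(0,2,3)] X move#1: h1:-1:-1/(0,1,3), h1:-2:-1/(0,0,3), h2:-1:+1/(0,2,2)*, h2:-2:-1/(0,2,1), h2:-3:-1/(0,2,0)
[(0,2,2)] O move#2: h1:-1:-1/(0,1,2)*, h1:-2:-1/(0,0,2), h2:-1:-1/(0,2,1), h2:-2:-1/(0,2,0)
[(0,1,2)] X move#3: h1:-1:-1/(0,0,2), h2:-1:+1/(0,1,1)*, h2:-2:-1/(0,1,0)
[(0,1,1)] O move#4: h1:-1:-1/(0,0,1)*, h2:-1:-1/(0,1,0)
[(0,0,1)] X move#5: h2:-1:+1/(0,0,0)*
[(0,0,0)] end (terminal -1, O#6); searched (0,2,3) to 6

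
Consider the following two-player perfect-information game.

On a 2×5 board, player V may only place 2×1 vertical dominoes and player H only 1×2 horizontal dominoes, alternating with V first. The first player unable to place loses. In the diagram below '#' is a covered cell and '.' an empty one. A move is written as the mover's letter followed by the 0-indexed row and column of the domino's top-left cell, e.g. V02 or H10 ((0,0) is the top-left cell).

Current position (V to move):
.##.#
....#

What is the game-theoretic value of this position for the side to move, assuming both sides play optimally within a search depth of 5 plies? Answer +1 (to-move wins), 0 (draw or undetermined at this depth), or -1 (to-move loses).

ply 1, V at .##.#/....# | V00=-1→###.#/#...#*; V03=-1→.####/...##
ply 2, H at ###.#/#...# | H11=-1→###.#/###.#; H12=+1→###.#/#.###*
ply 3: ###.#/#.### is terminal -1 (V); from .##.#/....# depth 5

value(.##.#/....#, V) = -1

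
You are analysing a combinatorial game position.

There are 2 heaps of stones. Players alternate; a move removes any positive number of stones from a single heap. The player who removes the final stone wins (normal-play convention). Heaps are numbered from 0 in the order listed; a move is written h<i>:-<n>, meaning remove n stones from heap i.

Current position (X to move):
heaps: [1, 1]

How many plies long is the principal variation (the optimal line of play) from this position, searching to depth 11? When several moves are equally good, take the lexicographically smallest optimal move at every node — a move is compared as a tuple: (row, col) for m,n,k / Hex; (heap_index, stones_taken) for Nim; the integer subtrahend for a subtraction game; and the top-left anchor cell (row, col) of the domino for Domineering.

ply 1, X at (1,1) | h0:-1=-1→(0,1)*; h1:-1=-1→(1,0)
ply 2, O at (0,1) | h1:-1=+1→(0,0)*
ply 3: (0,0) is terminal -1 (X); from (1,1) depth 11

PV length from [(1,1)]: 2 plies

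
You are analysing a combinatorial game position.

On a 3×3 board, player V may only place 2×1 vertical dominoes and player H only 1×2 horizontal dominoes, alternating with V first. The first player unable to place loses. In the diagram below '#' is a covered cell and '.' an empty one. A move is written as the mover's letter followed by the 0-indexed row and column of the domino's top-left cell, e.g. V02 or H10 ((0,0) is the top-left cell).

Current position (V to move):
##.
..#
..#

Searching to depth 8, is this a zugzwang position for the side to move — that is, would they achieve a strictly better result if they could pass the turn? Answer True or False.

zugzwang(##./..#/..#, V) = False

ply 1, V at ##./..#/..# | V10=+1→##./#.#/#.#*; V11=+1→##./.##/.##
ply 2: ##./#.#/#.# is terminal -1 (H); from ##./..#/..# depth 8
pass branch (H moves first from the same position):
  | ply 1, H at ##./..#/..# | H10=+1→##./###/..#*; H20=+1→##./..#/###
  | ply 2: ##./###/..# is terminal -1 (V); from ##./..#/..# depth 8
V moving scores +1; V passing scores -1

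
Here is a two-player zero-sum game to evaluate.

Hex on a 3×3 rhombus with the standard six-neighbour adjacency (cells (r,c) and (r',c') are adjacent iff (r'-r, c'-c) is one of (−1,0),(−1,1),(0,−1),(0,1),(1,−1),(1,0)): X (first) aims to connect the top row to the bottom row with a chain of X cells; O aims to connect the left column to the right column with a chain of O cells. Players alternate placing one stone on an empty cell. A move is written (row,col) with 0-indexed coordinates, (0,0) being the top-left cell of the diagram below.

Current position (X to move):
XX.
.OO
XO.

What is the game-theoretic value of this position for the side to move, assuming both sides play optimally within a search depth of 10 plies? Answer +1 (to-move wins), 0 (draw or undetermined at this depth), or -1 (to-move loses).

[XX./.OO/XO.] X move#1: (0,2):-1/XXX/.OO/XO., (1,0):+1/XX./XOO/XO.*, (2,2):-1/XX./.OO/XOX
[XX./XOO/XO.] end (terminal -1, O#2); searched XX./.OO/XO. to 10

value(XX./.OO/XO., X) = +1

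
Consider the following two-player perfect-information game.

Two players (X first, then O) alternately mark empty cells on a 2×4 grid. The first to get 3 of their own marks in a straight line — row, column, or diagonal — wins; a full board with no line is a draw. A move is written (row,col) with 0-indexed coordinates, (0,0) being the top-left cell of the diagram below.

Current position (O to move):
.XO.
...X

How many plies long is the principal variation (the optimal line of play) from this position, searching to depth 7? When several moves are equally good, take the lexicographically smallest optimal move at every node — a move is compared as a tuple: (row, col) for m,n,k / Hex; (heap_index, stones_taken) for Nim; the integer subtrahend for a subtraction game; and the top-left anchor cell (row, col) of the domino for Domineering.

PV length from [.XO./...X]: 5 plies

ply 1, O at .XO./...X | (0,0)=+0→OXO./...X*; (0,3)=+0→.XOO/...X; (1,0)=+0→.XO./O..X; (1,1)=+0→.XO./.O.X; (1,2)=+0→.XO./..OX
ply 2, X at OXO./...X | (0,3)=+0→OXOX/...X*; (1,0)=+0→OXO./X..X; (1,1)=+0→OXO./.X.X; (1,2)=+0→OXO./..XX
ply 3, O at OXOX/...X | (1,0)=+0→OXOX/O..X*; (1,1)=+0→OXOX/.O.X; (1,2)=+0→OXOX/..OX
ply 4, X at OXOX/O..X | (1,1)=+0→OXOX/OX.X*; (1,2)=+0→OXOX/O.XX
ply 5, O at OXOX/OX.X | (1,2)=+0→OXOX/OXOX*
ply 6: OXOX/OXOX is terminal +0 (X); from .XO./...X depth 7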